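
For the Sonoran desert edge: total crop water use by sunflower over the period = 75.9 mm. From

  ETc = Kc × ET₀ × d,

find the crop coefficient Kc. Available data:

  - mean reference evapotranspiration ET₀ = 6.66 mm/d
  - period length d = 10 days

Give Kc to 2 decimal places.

ETc = Kc × ET₀ × d  ⇒  Kc = ETc / (ET₀ × d)
Kc = 75.9 / (6.66 × 10) = 75.9 / 66.60 = 1.1396

1.14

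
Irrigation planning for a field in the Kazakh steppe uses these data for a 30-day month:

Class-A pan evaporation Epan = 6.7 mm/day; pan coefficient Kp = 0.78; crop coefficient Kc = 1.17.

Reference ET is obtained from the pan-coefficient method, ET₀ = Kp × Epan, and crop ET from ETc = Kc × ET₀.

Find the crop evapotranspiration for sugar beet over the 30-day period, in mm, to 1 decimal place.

183.4 mm

ET₀ = 0.78 × 6.7 = 5.2260 mm/d
ETc = Kc × ET₀ = 1.17 × 5.2260 = 6.1144 mm/d
Over 30 days: 6.1144 × 30 = 183.432 mm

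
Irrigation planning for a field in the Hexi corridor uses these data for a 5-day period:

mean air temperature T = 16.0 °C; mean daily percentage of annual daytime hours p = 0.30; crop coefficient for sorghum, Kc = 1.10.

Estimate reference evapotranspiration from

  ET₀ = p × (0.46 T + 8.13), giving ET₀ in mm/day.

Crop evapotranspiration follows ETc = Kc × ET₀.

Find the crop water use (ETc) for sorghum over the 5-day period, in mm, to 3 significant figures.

25.6 mm

ET₀ = 0.30 × (0.46 × 16.0 + 8.13) = 0.30 × 15.490 = 4.6470 mm/d
ETc = Kc × ET₀ = 1.10 × 4.6470 = 5.1117 mm/d
Over 5 days: 5.1117 × 5 = 25.559 mm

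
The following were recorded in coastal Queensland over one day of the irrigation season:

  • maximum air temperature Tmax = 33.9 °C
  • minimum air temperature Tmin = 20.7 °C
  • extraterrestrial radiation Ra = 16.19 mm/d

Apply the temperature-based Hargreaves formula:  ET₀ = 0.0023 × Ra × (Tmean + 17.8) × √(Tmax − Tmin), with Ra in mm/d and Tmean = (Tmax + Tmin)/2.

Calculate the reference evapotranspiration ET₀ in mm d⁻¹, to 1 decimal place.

6.1 mm d⁻¹

Tmean = (33.9 + 20.7)/2 = 27.30 °C
ET₀ = 0.0023 × 16.19 × (27.30 + 17.8) × √13.2 = 0.0023 × 16.19 × 45.10 × 3.6332 = 6.1016 mm/d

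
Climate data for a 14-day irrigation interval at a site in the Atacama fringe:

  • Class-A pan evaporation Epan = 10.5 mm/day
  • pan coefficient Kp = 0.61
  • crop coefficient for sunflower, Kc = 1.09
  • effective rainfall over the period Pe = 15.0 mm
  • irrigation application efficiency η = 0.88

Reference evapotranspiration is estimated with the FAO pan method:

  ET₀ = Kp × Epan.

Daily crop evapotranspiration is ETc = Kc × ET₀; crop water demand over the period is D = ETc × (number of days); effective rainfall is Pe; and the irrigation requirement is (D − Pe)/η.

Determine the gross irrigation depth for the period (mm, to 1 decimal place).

ET₀ = 0.61 × 10.5 = 6.4050 mm/d
ETc = Kc × ET₀ = 1.09 × 6.4050 = 6.9815 mm/d
Crop demand D = ETc × 14 d = 6.9815 × 14 = 97.741 mm
D − Pe = 97.741 − 15.0 = 82.741 mm
Gross irrigation = 82.741 / 0.88 = 94.024 mm

94.0 mm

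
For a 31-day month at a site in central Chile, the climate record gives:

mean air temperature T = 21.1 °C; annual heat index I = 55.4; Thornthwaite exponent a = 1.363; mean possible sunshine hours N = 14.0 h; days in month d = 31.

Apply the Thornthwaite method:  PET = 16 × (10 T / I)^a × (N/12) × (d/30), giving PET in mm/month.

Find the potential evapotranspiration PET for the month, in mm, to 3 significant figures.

119 mm

10T/I = 10 × 21.1 / 55.4 = 3.8087
(10T/I)^a = 3.8087^1.363 = 6.1887
Uncorrected PET = 16 × 6.1887 = 99.019 mm
Correction = (N/12)(d/30) = (14.0/12)(31/30) = 1.2056
PET = 99.019 × 1.2056 = 119.377 mm/month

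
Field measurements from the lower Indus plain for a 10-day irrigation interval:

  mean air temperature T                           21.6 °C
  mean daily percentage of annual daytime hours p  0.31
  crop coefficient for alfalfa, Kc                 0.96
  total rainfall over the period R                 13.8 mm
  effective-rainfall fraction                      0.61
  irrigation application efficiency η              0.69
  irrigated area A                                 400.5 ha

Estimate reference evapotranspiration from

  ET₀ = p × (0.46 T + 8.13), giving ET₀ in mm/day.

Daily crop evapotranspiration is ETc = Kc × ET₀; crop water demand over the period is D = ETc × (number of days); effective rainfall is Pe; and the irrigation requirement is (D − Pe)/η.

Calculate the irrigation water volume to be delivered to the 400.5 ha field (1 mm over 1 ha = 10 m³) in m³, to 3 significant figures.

ET₀ = 0.31 × (0.46 × 21.6 + 8.13) = 0.31 × 18.066 = 5.6005 mm/d
ETc = Kc × ET₀ = 0.96 × 5.6005 = 5.3765 mm/d
Crop demand D = ETc × 10 d = 5.3765 × 10 = 53.765 mm
Pe = 0.61 × 13.8 = 8.418 mm
D − Pe = 53.765 − 8.418 = 45.347 mm
Gross irrigation = 45.347 / 0.69 = 65.720 mm
Volume = 65.720 mm × 400.5 ha × 10 = 263208.6 m³

263000 m³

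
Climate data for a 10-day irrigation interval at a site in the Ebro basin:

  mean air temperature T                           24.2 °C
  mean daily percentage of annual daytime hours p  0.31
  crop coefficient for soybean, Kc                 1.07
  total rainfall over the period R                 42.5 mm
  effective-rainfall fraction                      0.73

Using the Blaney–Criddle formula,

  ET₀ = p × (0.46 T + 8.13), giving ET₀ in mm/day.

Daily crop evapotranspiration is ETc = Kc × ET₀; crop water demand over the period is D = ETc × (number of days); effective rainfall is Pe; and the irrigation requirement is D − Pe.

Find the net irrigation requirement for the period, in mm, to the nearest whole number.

33 mm

ET₀ = 0.31 × (0.46 × 24.2 + 8.13) = 0.31 × 19.262 = 5.9712 mm/d
ETc = Kc × ET₀ = 1.07 × 5.9712 = 6.3892 mm/d
Crop demand D = ETc × 10 d = 6.3892 × 10 = 63.892 mm
Pe = 0.73 × 42.5 = 31.025 mm
D − Pe = 63.892 − 31.025 = 32.867 mm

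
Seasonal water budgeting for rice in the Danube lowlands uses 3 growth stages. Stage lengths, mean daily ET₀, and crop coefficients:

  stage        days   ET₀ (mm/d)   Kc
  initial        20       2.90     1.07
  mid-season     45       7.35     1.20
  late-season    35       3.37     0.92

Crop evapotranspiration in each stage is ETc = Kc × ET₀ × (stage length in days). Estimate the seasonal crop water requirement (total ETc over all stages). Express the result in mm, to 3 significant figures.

567 mm

initial: 1.07 × 2.90 × 20 = 62.06 mm
mid-season: 1.20 × 7.35 × 45 = 396.90 mm
late-season: 0.92 × 3.37 × 35 = 108.51 mm
Seasonal total = 567.47 mm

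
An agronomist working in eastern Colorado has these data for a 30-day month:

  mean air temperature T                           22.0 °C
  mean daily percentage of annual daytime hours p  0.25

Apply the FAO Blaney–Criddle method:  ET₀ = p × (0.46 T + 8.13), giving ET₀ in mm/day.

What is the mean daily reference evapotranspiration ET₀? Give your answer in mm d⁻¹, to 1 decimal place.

ET₀ = 0.25 × (0.46 × 22.0 + 8.13) = 0.25 × 18.250 = 4.5625 mm/d

4.6 mm d⁻¹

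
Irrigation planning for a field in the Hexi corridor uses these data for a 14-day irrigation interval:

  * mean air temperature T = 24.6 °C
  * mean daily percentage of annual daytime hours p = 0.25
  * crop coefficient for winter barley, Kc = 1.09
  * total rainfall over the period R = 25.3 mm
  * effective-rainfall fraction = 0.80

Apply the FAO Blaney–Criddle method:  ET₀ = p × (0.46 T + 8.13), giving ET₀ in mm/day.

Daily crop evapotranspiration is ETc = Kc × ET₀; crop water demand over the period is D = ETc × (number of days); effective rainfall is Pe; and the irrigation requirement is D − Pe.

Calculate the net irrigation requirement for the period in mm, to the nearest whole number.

54 mm

ET₀ = 0.25 × (0.46 × 24.6 + 8.13) = 0.25 × 19.446 = 4.8615 mm/d
ETc = Kc × ET₀ = 1.09 × 4.8615 = 5.2990 mm/d
Crop demand D = ETc × 14 d = 5.2990 × 14 = 74.186 mm
Pe = 0.80 × 25.3 = 20.240 mm
D − Pe = 74.186 − 20.240 = 53.946 mm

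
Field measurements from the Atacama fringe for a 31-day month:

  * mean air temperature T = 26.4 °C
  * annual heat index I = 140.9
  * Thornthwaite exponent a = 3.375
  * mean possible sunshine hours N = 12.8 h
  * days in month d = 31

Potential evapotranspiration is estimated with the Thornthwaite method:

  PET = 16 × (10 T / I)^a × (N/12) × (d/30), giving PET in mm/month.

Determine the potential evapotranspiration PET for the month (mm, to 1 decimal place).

10T/I = 10 × 26.4 / 140.9 = 1.8737
(10T/I)^a = 1.8737^3.375 = 8.3246
Uncorrected PET = 16 × 8.3246 = 133.194 mm
Correction = (N/12)(d/30) = (12.8/12)(31/30) = 1.1022
PET = 133.194 × 1.1022 = 146.806 mm/month

146.8 mm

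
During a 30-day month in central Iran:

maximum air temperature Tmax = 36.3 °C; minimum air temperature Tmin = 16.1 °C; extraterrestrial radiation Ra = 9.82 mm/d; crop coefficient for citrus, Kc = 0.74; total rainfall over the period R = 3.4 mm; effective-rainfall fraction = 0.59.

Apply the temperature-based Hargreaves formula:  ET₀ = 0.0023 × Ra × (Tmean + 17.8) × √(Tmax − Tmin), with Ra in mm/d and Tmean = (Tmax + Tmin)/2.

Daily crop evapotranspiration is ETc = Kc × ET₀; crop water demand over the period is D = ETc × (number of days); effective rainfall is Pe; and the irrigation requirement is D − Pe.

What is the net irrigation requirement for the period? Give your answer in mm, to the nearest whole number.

Tmean = (36.3 + 16.1)/2 = 26.20 °C
ET₀ = 0.0023 × 9.82 × (26.20 + 17.8) × √20.2 = 0.0023 × 9.82 × 44.00 × 4.4944 = 4.4665 mm/d
ETc = Kc × ET₀ = 0.74 × 4.4665 = 3.3052 mm/d
Crop demand D = ETc × 30 d = 3.3052 × 30 = 99.156 mm
Pe = 0.59 × 3.4 = 2.006 mm
D − Pe = 99.156 − 2.006 = 97.150 mm

97 mm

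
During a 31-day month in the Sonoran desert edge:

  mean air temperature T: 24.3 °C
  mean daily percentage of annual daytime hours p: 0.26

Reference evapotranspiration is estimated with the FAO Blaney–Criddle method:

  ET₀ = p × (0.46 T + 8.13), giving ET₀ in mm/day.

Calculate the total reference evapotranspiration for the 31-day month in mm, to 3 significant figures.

ET₀ = 0.26 × (0.46 × 24.3 + 8.13) = 0.26 × 19.308 = 5.0201 mm/d
Monthly total = 5.0201 × 31 = 155.623 mm

156 mm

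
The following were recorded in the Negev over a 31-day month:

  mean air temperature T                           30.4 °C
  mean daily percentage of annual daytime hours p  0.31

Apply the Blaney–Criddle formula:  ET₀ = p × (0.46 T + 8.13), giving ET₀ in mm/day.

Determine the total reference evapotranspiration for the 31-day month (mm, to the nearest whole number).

ET₀ = 0.31 × (0.46 × 30.4 + 8.13) = 0.31 × 22.114 = 6.8553 mm/d
Monthly total = 6.8553 × 31 = 212.514 mm

213 mm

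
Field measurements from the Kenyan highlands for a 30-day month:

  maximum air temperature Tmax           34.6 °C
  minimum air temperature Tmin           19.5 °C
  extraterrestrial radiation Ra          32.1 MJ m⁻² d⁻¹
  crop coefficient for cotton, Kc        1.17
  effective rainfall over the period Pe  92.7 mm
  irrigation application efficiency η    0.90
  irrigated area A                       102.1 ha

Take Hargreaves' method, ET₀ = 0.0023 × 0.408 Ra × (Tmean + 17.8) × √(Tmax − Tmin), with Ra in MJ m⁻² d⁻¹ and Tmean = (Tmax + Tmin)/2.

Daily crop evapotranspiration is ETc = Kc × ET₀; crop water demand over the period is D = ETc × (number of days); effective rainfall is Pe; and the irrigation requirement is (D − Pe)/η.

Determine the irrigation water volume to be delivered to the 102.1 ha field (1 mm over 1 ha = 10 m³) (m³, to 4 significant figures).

Tmean = (34.6 + 19.5)/2 = 27.05 °C
0.408 Ra = 0.408 × 32.1 = 13.0968 mm/d equivalent
ET₀ = 0.0023 × 13.0968 × (27.05 + 17.8) × √15.1 = 0.0023 × 13.0968 × 44.85 × 3.8859 = 5.2499 mm/d
ETc = Kc × ET₀ = 1.17 × 5.2499 = 6.1424 mm/d
Crop demand D = ETc × 30 d = 6.1424 × 30 = 184.272 mm
D − Pe = 184.272 − 92.7 = 91.572 mm
Gross irrigation = 91.572 / 0.90 = 101.747 mm
Volume = 101.747 mm × 102.1 ha × 10 = 103883.7 m³

103900 m³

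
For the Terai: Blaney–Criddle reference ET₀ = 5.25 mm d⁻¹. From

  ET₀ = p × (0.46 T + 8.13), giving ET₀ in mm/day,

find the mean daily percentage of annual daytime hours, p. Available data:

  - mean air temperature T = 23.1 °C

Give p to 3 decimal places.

p = ET₀ / (0.46 T + 8.13) = 5.25 / (0.46 × 23.1 + 8.13) = 5.25 / 18.756 = 0.2799

0.280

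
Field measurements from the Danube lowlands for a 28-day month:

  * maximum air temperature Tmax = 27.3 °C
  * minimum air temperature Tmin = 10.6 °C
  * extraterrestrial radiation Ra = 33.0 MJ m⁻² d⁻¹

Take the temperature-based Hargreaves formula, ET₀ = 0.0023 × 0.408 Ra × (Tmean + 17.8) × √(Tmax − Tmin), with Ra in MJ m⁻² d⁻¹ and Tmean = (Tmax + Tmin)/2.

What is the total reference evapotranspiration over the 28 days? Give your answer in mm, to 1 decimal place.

130.2 mm

Tmean = (27.3 + 10.6)/2 = 18.95 °C
0.408 Ra = 0.408 × 33.0 = 13.4640 mm/d equivalent
ET₀ = 0.0023 × 13.4640 × (18.95 + 17.8) × √16.7 = 0.0023 × 13.4640 × 36.75 × 4.0866 = 4.6507 mm/d
Over 28 days: 4.6507 × 28 = 130.220 mm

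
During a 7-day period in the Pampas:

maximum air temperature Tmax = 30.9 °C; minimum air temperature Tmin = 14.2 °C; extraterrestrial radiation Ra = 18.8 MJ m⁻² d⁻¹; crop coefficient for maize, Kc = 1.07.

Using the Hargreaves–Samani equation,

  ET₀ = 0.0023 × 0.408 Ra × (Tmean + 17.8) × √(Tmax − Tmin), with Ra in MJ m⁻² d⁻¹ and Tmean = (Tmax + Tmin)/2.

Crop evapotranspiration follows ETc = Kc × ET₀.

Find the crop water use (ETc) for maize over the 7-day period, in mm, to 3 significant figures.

21.8 mm

Tmean = (30.9 + 14.2)/2 = 22.55 °C
0.408 Ra = 0.408 × 18.8 = 7.6704 mm/d equivalent
ET₀ = 0.0023 × 7.6704 × (22.55 + 17.8) × √16.7 = 0.0023 × 7.6704 × 40.35 × 4.0866 = 2.9091 mm/d
ETc = Kc × ET₀ = 1.07 × 2.9091 = 3.1127 mm/d
Over 7 days: 3.1127 × 7 = 21.789 mm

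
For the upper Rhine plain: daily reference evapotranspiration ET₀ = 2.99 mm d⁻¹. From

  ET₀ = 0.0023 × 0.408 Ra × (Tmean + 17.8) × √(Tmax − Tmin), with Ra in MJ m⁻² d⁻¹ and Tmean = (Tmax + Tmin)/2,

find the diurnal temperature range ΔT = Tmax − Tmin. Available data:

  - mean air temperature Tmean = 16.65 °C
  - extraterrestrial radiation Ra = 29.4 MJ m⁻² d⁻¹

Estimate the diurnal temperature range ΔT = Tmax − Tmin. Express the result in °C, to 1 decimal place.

√ΔT = ET₀ / [0.0023 × 0.408 × Ra × (Tmean+17.8)] = 2.99 / (0.0023 × 11.9952 × 34.45) = 3.1459
ΔT = 3.1459² = 9.897 °C

9.9 °C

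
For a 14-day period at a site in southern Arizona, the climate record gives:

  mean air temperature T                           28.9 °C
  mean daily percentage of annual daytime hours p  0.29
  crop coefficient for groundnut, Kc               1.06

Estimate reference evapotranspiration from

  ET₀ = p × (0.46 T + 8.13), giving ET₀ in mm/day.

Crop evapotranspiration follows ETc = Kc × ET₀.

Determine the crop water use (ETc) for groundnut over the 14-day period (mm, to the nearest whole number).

92 mm

ET₀ = 0.29 × (0.46 × 28.9 + 8.13) = 0.29 × 21.424 = 6.2130 mm/d
ETc = Kc × ET₀ = 1.06 × 6.2130 = 6.5858 mm/d
Over 14 days: 6.5858 × 14 = 92.201 mm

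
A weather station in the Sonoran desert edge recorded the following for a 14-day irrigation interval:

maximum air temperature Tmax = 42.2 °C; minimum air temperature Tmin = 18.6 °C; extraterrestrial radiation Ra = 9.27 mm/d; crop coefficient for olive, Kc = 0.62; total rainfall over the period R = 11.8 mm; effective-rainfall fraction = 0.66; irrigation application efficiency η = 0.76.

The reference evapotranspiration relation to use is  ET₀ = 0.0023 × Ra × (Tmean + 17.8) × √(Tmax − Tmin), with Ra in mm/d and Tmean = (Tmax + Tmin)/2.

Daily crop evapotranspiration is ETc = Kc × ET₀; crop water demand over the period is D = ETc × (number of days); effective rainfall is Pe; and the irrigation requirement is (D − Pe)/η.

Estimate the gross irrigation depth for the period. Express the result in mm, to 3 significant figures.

Tmean = (42.2 + 18.6)/2 = 30.40 °C
ET₀ = 0.0023 × 9.27 × (30.40 + 17.8) × √23.6 = 0.0023 × 9.27 × 48.20 × 4.8580 = 4.9924 mm/d
ETc = Kc × ET₀ = 0.62 × 4.9924 = 3.0953 mm/d
Crop demand D = ETc × 14 d = 3.0953 × 14 = 43.334 mm
Pe = 0.66 × 11.8 = 7.788 mm
D − Pe = 43.334 − 7.788 = 35.546 mm
Gross irrigation = 35.546 / 0.76 = 46.771 mm

46.8 mm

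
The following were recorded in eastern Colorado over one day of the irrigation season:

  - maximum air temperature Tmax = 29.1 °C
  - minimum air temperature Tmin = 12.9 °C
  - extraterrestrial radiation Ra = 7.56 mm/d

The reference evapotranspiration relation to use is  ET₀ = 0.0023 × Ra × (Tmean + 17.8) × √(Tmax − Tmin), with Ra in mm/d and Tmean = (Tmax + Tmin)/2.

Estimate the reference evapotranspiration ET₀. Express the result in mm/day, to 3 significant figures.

Tmean = (29.1 + 12.9)/2 = 21.00 °C
ET₀ = 0.0023 × 7.56 × (21.00 + 17.8) × √16.2 = 0.0023 × 7.56 × 38.80 × 4.0249 = 2.7154 mm/d

2.72 mm/day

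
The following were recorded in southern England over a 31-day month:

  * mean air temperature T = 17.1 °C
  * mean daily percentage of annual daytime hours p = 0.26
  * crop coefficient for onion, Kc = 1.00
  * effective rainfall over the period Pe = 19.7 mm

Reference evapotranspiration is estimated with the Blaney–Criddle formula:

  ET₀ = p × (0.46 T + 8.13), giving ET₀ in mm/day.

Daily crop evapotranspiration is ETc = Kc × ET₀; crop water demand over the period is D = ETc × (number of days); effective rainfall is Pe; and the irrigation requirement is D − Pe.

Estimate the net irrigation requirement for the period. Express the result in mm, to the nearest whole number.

109 mm

ET₀ = 0.26 × (0.46 × 17.1 + 8.13) = 0.26 × 15.996 = 4.1590 mm/d
ETc = Kc × ET₀ = 1.00 × 4.1590 = 4.1590 mm/d
Crop demand D = ETc × 31 d = 4.1590 × 31 = 128.929 mm
D − Pe = 128.929 − 19.7 = 109.229 mm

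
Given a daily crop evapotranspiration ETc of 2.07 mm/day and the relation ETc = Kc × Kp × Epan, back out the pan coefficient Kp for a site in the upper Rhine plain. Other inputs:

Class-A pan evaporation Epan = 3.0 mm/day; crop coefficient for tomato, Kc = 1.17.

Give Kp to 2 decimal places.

ETc = Kc × Kp × Epan  ⇒  Kp = ETc / (Kc × Epan)
Kp = 2.07 / (1.17 × 3.0) = 2.07 / 3.510 = 0.5897

0.59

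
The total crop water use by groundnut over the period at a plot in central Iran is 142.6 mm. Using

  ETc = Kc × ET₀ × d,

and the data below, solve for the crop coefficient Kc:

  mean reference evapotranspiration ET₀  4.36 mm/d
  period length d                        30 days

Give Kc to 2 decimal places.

ETc = Kc × ET₀ × d  ⇒  Kc = ETc / (ET₀ × d)
Kc = 142.6 / (4.36 × 30) = 142.6 / 130.80 = 1.0902

1.09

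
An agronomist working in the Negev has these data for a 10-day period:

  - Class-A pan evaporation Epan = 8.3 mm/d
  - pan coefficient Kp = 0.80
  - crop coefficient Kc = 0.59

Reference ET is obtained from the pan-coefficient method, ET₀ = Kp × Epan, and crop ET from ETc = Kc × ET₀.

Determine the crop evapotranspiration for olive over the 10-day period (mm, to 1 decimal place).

ET₀ = 0.80 × 8.3 = 6.6400 mm/d
ETc = Kc × ET₀ = 0.59 × 6.6400 = 3.9176 mm/d
Over 10 days: 3.9176 × 10 = 39.176 mm

39.2 mm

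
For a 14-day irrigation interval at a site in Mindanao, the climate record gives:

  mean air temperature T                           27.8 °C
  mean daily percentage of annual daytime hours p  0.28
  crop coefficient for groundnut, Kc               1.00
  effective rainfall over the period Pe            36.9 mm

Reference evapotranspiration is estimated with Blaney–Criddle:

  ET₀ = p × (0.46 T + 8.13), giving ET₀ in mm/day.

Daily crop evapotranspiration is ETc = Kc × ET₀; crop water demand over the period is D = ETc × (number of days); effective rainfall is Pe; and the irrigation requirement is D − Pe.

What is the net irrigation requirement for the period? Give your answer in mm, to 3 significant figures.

ET₀ = 0.28 × (0.46 × 27.8 + 8.13) = 0.28 × 20.918 = 5.8570 mm/d
ETc = Kc × ET₀ = 1.00 × 5.8570 = 5.8570 mm/d
Crop demand D = ETc × 14 d = 5.8570 × 14 = 81.998 mm
D − Pe = 81.998 − 36.9 = 45.098 mm

45.1 mm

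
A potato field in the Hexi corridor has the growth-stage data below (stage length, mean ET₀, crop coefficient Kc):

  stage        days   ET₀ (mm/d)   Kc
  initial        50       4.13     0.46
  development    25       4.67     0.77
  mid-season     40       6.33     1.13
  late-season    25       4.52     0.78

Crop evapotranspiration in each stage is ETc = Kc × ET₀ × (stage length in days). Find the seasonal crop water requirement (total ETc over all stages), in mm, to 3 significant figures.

initial: 0.46 × 4.13 × 50 = 94.99 mm
development: 0.77 × 4.67 × 25 = 89.90 mm
mid-season: 1.13 × 6.33 × 40 = 286.12 mm
late-season: 0.78 × 4.52 × 25 = 88.14 mm
Seasonal total = 559.15 mm

559 mm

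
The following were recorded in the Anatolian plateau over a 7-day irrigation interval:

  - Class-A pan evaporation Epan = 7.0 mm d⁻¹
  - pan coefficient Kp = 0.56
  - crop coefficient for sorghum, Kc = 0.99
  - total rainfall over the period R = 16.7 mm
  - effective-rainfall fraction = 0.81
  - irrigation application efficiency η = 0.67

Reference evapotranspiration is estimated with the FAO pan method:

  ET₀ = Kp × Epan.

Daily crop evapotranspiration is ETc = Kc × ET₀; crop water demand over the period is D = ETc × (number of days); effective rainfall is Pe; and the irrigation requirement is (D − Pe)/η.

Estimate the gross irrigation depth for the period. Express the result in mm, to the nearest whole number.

ET₀ = 0.56 × 7.0 = 3.9200 mm/d
ETc = Kc × ET₀ = 0.99 × 3.9200 = 3.8808 mm/d
Crop demand D = ETc × 7 d = 3.8808 × 7 = 27.166 mm
Pe = 0.81 × 16.7 = 13.527 mm
D − Pe = 27.166 − 13.527 = 13.639 mm
Gross irrigation = 13.639 / 0.67 = 20.357 mm

20 mm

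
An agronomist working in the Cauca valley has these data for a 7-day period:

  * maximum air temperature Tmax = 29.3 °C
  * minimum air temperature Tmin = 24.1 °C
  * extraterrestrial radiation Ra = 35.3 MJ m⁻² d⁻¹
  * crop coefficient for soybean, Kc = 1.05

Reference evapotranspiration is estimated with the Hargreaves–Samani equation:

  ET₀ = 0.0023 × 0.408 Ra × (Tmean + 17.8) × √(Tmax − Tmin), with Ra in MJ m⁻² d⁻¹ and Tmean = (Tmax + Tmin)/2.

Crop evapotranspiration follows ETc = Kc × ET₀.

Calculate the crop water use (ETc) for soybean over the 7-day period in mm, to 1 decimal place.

Tmean = (29.3 + 24.1)/2 = 26.70 °C
0.408 Ra = 0.408 × 35.3 = 14.4024 mm/d equivalent
ET₀ = 0.0023 × 14.4024 × (26.70 + 17.8) × √5.2 = 0.0023 × 14.4024 × 44.50 × 2.2804 = 3.3615 mm/d
ETc = Kc × ET₀ = 1.05 × 3.3615 = 3.5296 mm/d
Over 7 days: 3.5296 × 7 = 24.707 mm

24.7 mm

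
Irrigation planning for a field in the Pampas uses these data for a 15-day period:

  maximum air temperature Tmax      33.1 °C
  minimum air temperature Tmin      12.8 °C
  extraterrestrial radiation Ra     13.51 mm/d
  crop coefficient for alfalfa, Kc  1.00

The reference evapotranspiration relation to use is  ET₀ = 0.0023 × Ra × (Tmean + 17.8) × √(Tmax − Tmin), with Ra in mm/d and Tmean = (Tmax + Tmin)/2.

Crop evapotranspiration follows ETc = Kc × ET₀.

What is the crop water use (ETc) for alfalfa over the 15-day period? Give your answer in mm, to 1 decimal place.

Tmean = (33.1 + 12.8)/2 = 22.95 °C
ET₀ = 0.0023 × 13.51 × (22.95 + 17.8) × √20.3 = 0.0023 × 13.51 × 40.75 × 4.5056 = 5.7051 mm/d
ETc = Kc × ET₀ = 1.00 × 5.7051 = 5.7051 mm/d
Over 15 days: 5.7051 × 15 = 85.577 mm

85.6 mm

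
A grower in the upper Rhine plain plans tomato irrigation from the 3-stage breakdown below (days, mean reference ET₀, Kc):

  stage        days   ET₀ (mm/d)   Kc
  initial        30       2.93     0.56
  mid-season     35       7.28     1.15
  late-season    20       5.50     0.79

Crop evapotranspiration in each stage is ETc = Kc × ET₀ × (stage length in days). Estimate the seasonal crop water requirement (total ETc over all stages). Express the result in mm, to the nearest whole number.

429 mm

initial: 0.56 × 2.93 × 30 = 49.22 mm
mid-season: 1.15 × 7.28 × 35 = 293.02 mm
late-season: 0.79 × 5.50 × 20 = 86.90 mm
Seasonal total = 429.14 mm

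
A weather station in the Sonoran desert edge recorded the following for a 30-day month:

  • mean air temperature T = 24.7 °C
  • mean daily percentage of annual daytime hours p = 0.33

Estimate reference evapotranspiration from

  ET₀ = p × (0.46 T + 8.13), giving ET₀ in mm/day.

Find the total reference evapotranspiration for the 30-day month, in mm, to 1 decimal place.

ET₀ = 0.33 × (0.46 × 24.7 + 8.13) = 0.33 × 19.492 = 6.4324 mm/d
Monthly total = 6.4324 × 30 = 192.972 mm

193.0 mm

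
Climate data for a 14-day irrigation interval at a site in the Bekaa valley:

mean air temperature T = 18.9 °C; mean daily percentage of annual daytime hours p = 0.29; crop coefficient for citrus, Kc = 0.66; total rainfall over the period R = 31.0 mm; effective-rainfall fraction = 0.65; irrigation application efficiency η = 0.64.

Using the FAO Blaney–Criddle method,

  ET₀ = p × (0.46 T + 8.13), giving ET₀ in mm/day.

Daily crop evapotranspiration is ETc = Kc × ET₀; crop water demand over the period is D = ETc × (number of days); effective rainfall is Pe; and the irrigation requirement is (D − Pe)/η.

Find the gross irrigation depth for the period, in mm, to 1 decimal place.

39.0 mm

ET₀ = 0.29 × (0.46 × 18.9 + 8.13) = 0.29 × 16.824 = 4.8790 mm/d
ETc = Kc × ET₀ = 0.66 × 4.8790 = 3.2201 mm/d
Crop demand D = ETc × 14 d = 3.2201 × 14 = 45.081 mm
Pe = 0.65 × 31.0 = 20.150 mm
D − Pe = 45.081 − 20.150 = 24.931 mm
Gross irrigation = 24.931 / 0.64 = 38.955 mm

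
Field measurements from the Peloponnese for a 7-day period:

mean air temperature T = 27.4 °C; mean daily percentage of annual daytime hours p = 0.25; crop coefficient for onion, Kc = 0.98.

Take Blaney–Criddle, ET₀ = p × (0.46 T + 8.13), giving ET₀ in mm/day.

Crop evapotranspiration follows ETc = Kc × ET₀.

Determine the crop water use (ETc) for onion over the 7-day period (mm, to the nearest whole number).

ET₀ = 0.25 × (0.46 × 27.4 + 8.13) = 0.25 × 20.734 = 5.1835 mm/d
ETc = Kc × ET₀ = 0.98 × 5.1835 = 5.0798 mm/d
Over 7 days: 5.0798 × 7 = 35.559 mm

36 mm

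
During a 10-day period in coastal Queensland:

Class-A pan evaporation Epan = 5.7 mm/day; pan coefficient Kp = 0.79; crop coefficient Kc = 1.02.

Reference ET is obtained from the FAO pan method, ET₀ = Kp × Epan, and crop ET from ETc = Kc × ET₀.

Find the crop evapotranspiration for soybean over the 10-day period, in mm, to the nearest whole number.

ET₀ = 0.79 × 5.7 = 4.5030 mm/d
ETc = Kc × ET₀ = 1.02 × 4.5030 = 4.5931 mm/d
Over 10 days: 4.5931 × 10 = 45.931 mm

46 mm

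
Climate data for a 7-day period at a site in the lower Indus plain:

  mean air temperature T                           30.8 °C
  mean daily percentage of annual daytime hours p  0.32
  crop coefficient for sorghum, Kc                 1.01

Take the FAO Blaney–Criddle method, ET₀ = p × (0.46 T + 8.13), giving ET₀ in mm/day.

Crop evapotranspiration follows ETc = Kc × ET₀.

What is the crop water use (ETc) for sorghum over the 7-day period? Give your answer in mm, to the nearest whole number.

ET₀ = 0.32 × (0.46 × 30.8 + 8.13) = 0.32 × 22.298 = 7.1354 mm/d
ETc = Kc × ET₀ = 1.01 × 7.1354 = 7.2068 mm/d
Over 7 days: 7.2068 × 7 = 50.448 mm

50 mm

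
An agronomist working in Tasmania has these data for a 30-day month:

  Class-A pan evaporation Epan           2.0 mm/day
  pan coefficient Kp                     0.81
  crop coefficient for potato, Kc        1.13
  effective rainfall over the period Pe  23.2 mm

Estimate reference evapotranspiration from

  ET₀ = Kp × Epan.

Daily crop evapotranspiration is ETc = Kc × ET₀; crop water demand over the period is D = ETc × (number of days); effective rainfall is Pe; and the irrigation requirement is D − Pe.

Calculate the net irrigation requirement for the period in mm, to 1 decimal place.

31.7 mm

ET₀ = 0.81 × 2.0 = 1.6200 mm/d
ETc = Kc × ET₀ = 1.13 × 1.6200 = 1.8306 mm/d
Crop demand D = ETc × 30 d = 1.8306 × 30 = 54.918 mm
D − Pe = 54.918 − 23.2 = 31.718 mm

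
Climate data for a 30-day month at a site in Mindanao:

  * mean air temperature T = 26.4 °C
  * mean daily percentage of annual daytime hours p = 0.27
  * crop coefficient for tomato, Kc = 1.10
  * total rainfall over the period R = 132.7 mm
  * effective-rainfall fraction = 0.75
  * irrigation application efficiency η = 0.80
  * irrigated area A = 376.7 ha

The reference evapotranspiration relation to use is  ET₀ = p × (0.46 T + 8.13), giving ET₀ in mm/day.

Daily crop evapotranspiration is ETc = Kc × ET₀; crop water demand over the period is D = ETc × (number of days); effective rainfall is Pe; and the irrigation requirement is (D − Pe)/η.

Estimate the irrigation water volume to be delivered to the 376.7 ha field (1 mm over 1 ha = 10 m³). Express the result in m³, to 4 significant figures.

382000 m³

ET₀ = 0.27 × (0.46 × 26.4 + 8.13) = 0.27 × 20.274 = 5.4740 mm/d
ETc = Kc × ET₀ = 1.10 × 5.4740 = 6.0214 mm/d
Crop demand D = ETc × 30 d = 6.0214 × 30 = 180.642 mm
Pe = 0.75 × 132.7 = 99.525 mm
D − Pe = 180.642 − 99.525 = 81.117 mm
Gross irrigation = 81.117 / 0.80 = 101.396 mm
Volume = 101.396 mm × 376.7 ha × 10 = 381958.7 m³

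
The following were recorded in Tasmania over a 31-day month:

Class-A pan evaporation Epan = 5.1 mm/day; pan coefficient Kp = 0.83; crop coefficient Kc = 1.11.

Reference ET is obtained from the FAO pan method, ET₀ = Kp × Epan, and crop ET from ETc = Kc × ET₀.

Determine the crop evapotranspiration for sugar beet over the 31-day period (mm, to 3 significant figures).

ET₀ = 0.83 × 5.1 = 4.2330 mm/d
ETc = Kc × ET₀ = 1.11 × 4.2330 = 4.6986 mm/d
Over 31 days: 4.6986 × 31 = 145.657 mm

146 mm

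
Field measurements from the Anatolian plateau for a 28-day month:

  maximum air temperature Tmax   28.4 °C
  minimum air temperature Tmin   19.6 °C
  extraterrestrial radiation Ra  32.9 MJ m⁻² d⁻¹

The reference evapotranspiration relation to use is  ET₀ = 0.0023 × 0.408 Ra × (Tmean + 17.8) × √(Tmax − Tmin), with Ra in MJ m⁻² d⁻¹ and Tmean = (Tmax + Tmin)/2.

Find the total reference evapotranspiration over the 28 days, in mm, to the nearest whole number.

Tmean = (28.4 + 19.6)/2 = 24.00 °C
0.408 Ra = 0.408 × 32.9 = 13.4232 mm/d equivalent
ET₀ = 0.0023 × 13.4232 × (24.00 + 17.8) × √8.8 = 0.0023 × 13.4232 × 41.80 × 2.9665 = 3.8283 mm/d
Over 28 days: 3.8283 × 28 = 107.192 mm

107 mm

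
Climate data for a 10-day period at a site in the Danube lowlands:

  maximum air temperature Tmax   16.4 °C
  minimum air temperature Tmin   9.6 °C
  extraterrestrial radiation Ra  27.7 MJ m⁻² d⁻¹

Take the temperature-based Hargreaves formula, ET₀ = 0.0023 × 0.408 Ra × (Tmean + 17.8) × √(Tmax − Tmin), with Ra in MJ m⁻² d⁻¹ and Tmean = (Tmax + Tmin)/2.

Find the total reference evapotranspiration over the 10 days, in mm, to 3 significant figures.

20.9 mm

Tmean = (16.4 + 9.6)/2 = 13.00 °C
0.408 Ra = 0.408 × 27.7 = 11.3016 mm/d equivalent
ET₀ = 0.0023 × 11.3016 × (13.00 + 17.8) × √6.8 = 0.0023 × 11.3016 × 30.80 × 2.6077 = 2.0877 mm/d
Over 10 days: 2.0877 × 10 = 20.877 mm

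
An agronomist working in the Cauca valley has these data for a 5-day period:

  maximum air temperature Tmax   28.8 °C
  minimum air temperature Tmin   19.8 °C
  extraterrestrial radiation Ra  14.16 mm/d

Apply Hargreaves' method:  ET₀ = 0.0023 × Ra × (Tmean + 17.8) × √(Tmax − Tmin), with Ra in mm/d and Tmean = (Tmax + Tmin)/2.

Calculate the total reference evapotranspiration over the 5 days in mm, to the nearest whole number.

Tmean = (28.8 + 19.8)/2 = 24.30 °C
ET₀ = 0.0023 × 14.16 × (24.30 + 17.8) × √9.0 = 0.0023 × 14.16 × 42.10 × 3.0000 = 4.1133 mm/d
Over 5 days: 4.1133 × 5 = 20.567 mm

21 mm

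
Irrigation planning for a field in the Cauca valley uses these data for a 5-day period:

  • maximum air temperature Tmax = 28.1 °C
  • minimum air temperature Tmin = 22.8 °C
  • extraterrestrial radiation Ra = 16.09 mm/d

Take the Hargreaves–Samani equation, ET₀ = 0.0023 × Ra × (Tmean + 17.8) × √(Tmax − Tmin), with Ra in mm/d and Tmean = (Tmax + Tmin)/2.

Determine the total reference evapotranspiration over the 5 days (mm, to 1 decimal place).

Tmean = (28.1 + 22.8)/2 = 25.45 °C
ET₀ = 0.0023 × 16.09 × (25.45 + 17.8) × √5.3 = 0.0023 × 16.09 × 43.25 × 2.3022 = 3.6848 mm/d
Over 5 days: 3.6848 × 5 = 18.424 mm

18.4 mm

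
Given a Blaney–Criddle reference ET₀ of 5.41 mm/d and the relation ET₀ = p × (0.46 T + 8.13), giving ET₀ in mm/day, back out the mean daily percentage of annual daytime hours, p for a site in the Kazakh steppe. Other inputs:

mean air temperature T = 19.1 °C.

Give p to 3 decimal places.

0.320

p = ET₀ / (0.46 T + 8.13) = 5.41 / (0.46 × 19.1 + 8.13) = 5.41 / 16.916 = 0.3198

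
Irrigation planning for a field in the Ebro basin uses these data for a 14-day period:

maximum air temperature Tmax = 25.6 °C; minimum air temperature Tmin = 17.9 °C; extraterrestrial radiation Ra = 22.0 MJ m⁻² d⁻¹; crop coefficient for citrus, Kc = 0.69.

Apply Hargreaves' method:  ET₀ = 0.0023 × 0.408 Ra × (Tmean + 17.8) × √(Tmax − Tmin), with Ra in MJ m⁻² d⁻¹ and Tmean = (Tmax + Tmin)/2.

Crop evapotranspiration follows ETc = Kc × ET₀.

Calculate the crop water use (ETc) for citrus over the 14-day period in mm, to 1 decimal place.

21.9 mm

Tmean = (25.6 + 17.9)/2 = 21.75 °C
0.408 Ra = 0.408 × 22.0 = 8.9760 mm/d equivalent
ET₀ = 0.0023 × 8.9760 × (21.75 + 17.8) × √7.7 = 0.0023 × 8.9760 × 39.55 × 2.7749 = 2.2657 mm/d
ETc = Kc × ET₀ = 0.69 × 2.2657 = 1.5633 mm/d
Over 14 days: 1.5633 × 14 = 21.886 mm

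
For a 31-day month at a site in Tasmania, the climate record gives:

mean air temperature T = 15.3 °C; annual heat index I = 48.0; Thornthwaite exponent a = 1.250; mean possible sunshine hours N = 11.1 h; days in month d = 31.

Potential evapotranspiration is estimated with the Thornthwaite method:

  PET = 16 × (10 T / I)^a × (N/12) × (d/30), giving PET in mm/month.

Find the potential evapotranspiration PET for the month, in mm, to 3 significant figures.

65.1 mm

10T/I = 10 × 15.3 / 48.0 = 3.1875
(10T/I)^a = 3.1875^1.250 = 4.2591
Uncorrected PET = 16 × 4.2591 = 68.146 mm
Correction = (N/12)(d/30) = (11.1/12)(31/30) = 0.9558
PET = 68.146 × 0.9558 = 65.134 mm/month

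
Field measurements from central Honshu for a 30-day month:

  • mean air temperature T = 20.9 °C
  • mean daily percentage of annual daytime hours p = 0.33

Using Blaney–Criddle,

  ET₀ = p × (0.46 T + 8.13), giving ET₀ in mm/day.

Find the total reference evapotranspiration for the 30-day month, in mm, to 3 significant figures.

ET₀ = 0.33 × (0.46 × 20.9 + 8.13) = 0.33 × 17.744 = 5.8555 mm/d
Monthly total = 5.8555 × 30 = 175.665 mm

176 mm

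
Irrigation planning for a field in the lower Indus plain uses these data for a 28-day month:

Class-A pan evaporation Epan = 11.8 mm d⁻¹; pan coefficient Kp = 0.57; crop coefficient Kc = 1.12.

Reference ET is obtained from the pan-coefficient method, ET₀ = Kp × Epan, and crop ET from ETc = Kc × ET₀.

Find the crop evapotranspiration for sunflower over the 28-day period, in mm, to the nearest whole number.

ET₀ = 0.57 × 11.8 = 6.7260 mm/d
ETc = Kc × ET₀ = 1.12 × 6.7260 = 7.5331 mm/d
Over 28 days: 7.5331 × 28 = 210.927 mm

211 mm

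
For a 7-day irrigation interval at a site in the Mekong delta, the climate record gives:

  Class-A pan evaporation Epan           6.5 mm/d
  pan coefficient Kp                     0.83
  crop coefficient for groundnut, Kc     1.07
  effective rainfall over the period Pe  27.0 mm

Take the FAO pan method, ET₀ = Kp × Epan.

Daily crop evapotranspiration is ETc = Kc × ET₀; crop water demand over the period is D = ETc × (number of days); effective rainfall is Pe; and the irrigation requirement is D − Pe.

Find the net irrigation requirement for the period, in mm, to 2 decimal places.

ET₀ = 0.83 × 6.5 = 5.3950 mm/d
ETc = Kc × ET₀ = 1.07 × 5.3950 = 5.7727 mm/d
Crop demand D = ETc × 7 d = 5.7727 × 7 = 40.409 mm
D − Pe = 40.409 − 27.0 = 13.409 mm

13.41 mm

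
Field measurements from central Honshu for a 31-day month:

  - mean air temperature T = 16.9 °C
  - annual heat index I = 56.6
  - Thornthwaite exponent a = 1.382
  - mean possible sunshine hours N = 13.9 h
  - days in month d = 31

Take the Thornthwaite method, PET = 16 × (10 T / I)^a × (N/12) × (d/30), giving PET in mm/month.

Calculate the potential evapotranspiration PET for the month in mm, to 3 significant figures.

10T/I = 10 × 16.9 / 56.6 = 2.9859
(10T/I)^a = 2.9859^1.382 = 4.5348
Uncorrected PET = 16 × 4.5348 = 72.557 mm
Correction = (N/12)(d/30) = (13.9/12)(31/30) = 1.1969
PET = 72.557 × 1.1969 = 86.843 mm/month

86.8 mm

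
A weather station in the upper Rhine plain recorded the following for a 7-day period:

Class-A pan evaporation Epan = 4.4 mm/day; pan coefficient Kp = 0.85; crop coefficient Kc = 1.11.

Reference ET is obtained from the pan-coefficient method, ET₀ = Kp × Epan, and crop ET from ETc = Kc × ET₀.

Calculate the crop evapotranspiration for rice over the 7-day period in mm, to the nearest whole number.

29 mm

ET₀ = 0.85 × 4.4 = 3.7400 mm/d
ETc = Kc × ET₀ = 1.11 × 3.7400 = 4.1514 mm/d
Over 7 days: 4.1514 × 7 = 29.060 mm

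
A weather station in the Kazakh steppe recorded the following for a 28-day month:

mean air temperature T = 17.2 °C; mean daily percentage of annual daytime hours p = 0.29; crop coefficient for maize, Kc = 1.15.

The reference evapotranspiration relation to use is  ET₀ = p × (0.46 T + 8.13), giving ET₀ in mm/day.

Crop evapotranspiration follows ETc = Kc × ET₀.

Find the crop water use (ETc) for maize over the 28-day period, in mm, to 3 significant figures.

ET₀ = 0.29 × (0.46 × 17.2 + 8.13) = 0.29 × 16.042 = 4.6522 mm/d
ETc = Kc × ET₀ = 1.15 × 4.6522 = 5.3500 mm/d
Over 28 days: 5.3500 × 28 = 149.800 mm

150 mm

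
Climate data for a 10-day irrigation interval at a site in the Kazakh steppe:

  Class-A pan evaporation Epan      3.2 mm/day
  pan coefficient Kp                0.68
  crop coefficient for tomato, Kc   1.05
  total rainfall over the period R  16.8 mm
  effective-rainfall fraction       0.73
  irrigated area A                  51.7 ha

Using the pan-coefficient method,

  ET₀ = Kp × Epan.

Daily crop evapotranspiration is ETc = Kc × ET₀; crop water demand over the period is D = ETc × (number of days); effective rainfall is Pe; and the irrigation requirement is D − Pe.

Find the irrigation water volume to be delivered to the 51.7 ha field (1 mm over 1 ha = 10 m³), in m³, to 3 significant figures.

5470 m³

ET₀ = 0.68 × 3.2 = 2.1760 mm/d
ETc = Kc × ET₀ = 1.05 × 2.1760 = 2.2848 mm/d
Crop demand D = ETc × 10 d = 2.2848 × 10 = 22.848 mm
Pe = 0.73 × 16.8 = 12.264 mm
D − Pe = 22.848 − 12.264 = 10.584 mm
Volume = 10.584 mm × 51.7 ha × 10 = 5471.9 m³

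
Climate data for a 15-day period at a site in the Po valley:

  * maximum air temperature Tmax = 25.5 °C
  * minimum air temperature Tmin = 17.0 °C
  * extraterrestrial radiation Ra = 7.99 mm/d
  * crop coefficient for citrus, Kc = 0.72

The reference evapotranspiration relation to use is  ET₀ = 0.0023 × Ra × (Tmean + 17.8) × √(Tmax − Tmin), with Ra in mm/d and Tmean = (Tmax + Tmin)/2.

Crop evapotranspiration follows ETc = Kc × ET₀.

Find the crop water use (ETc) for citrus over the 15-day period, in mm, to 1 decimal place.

22.6 mm

Tmean = (25.5 + 17.0)/2 = 21.25 °C
ET₀ = 0.0023 × 7.99 × (21.25 + 17.8) × √8.5 = 0.0023 × 7.99 × 39.05 × 2.9155 = 2.0922 mm/d
ETc = Kc × ET₀ = 0.72 × 2.0922 = 1.5064 mm/d
Over 15 days: 1.5064 × 15 = 22.596 mm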